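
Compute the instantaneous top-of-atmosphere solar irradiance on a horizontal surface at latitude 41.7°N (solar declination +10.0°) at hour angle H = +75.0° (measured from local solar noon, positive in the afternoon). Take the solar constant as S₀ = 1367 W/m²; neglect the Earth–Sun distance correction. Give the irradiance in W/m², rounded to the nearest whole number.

With φ = 41.7°, δ = 10.0°, H = 75.00°: sin φ sin δ = 0.1155, cos φ cos δ cos H = 0.1903, so cos θ_z = 0.3058.
Top-of-atmosphere irradiance = S₀ cos θ_z = 1367 × 0.3058 = 418.03 W/m².

418 W/m²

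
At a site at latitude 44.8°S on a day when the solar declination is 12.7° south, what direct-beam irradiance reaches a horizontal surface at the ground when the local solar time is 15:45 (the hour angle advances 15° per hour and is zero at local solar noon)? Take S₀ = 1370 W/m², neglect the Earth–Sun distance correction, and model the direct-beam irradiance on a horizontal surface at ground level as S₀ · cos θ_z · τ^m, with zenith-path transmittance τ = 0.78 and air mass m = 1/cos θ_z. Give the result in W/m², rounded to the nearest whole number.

466 W/m²

Hour angle H = 15° × (15.75 − 12) = 56.25°.
With φ = -44.8°, δ = -12.7°, H = 56.25°: sin φ sin δ = 0.1549, cos φ cos δ cos H = 0.3846, so cos θ_z = 0.5395.
Air mass m = 1/cos θ_z = 1/0.5395 = 1.854; τ^m = 0.78^1.854 = 0.6309.
Surface direct beam = 1370 × 0.5395 × 0.6309 = 466.31 W/m².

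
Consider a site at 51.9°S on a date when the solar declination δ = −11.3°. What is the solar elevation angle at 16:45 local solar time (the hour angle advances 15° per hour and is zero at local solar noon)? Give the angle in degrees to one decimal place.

Hour angle H = 15° × (16.75 − 12) = 71.25°.
With φ = -51.9°, δ = -11.3°, H = 71.25°: sin φ sin δ = 0.1542, cos φ cos δ cos H = 0.1945, so cos θ_z = 0.3487.
θ_z = arccos(0.3487) = 69.59°, so the elevation is 90° − 69.59° = 20.41°.

20.4°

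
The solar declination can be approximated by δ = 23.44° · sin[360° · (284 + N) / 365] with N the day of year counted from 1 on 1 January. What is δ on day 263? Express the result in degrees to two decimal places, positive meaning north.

+0.20°

360 × (284 + 263) / 365 = 539.507°; sin(539.507°) = 0.0086.
δ = 23.44 × 0.0086 = 0.202° ≈ +0.20°.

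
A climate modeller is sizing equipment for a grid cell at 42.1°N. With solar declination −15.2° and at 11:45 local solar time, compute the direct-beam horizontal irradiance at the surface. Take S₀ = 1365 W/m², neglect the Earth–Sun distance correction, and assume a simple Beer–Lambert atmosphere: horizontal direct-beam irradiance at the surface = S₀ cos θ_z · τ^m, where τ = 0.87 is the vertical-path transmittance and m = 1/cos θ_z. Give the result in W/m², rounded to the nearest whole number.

568 W/m²

Hour angle H = 15° × (11.75 − 12) = -3.75°.
cos θ_z = sin φ sin δ + cos φ cos δ cos H = (0.6704)(-0.2622) + (0.7420)(0.9650)(0.9979) = 0.5387.
Air mass m = 1/cos θ_z = 1/0.5387 = 1.856; τ^m = 0.87^1.856 = 0.7722.
Surface direct beam = 1365 × 0.5387 × 0.7722 = 567.82 W/m².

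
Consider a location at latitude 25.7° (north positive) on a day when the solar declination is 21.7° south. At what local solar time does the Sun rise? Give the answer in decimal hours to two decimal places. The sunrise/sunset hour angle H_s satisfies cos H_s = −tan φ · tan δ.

The sunset hour angle satisfies cos H_s = −tan φ tan δ = 0.1915, giving H_s = 78.96°.
Sunrise is at 12 − H_s/15 = 12 − 5.264 = 6.736 h local solar time.

6.74 h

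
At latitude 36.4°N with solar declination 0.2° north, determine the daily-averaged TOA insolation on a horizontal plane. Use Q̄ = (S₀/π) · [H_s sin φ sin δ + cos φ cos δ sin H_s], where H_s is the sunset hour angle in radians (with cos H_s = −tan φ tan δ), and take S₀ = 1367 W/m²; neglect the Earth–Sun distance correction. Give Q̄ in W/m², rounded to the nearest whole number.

cos H_s = −tan(36.4°) · tan(0.2°) = -0.0026, so H_s = arccos(-0.0026) = 90.15°. In radians, H_s = 1.5734.
H_s sin φ sin δ = 1.5734 × 0.5934 × 0.0035 = 0.0033.
cos φ cos δ sin H_s = 0.8049 × 1.0000 × 1.0000 = 0.8049.
Q̄ = (1367/π) × (0.0033 + 0.8049) = 435.13 × 0.8082 = 351.67 W/m².

352 W/m²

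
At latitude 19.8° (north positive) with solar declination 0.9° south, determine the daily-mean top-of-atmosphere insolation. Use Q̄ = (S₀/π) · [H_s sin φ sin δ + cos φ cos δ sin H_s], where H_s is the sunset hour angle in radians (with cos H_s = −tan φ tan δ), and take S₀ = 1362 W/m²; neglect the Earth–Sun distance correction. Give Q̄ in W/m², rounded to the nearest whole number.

404 W/m²

−tan φ tan δ = −(0.3600)(-0.0157) = 0.0057; H_s = arccos(0.0057) = 89.67°. In radians, H_s = 1.5650.
H_s sin φ sin δ = 1.5650 × 0.3387 × -0.0157 = -0.0083.
cos φ cos δ sin H_s = 0.9409 × 0.9999 × 1.0000 = 0.9408.
Q̄ = (1362/π) × (-0.0083 + 0.9408) = 433.54 × 0.9325 = 404.28 W/m².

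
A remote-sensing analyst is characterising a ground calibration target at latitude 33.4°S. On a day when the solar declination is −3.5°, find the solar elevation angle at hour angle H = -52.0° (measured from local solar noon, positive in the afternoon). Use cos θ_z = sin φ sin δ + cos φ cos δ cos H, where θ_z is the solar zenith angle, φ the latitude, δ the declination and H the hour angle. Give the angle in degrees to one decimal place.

cos θ_z = sin(-33.4°) sin(-3.5°) + cos(-33.4°) cos(-3.5°) cos(-52.00°) = 0.0336 + 0.5130 = 0.5466.
θ_z = arccos(0.5466) = 56.87°, so the elevation is 90° − 56.87° = 33.13°.

33.1°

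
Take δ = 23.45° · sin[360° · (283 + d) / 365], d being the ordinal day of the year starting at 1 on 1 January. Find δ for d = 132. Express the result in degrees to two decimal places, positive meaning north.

360 × (283 + 132) / 365 = 409.315°; sin(409.315°) = 0.7583.
δ = 23.45 × 0.7583 = 17.782° ≈ +17.78°.

+17.78°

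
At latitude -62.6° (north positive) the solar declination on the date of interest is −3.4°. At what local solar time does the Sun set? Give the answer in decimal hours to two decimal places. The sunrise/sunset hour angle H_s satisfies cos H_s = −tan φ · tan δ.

18.44 h

−tan φ tan δ = −(-1.9292)(-0.0594) = -0.1146; H_s = arccos(-0.1146) = 96.58°.
Sunset is at 12 + H_s/15 = 12 + 6.439 = 18.439 h local solar time.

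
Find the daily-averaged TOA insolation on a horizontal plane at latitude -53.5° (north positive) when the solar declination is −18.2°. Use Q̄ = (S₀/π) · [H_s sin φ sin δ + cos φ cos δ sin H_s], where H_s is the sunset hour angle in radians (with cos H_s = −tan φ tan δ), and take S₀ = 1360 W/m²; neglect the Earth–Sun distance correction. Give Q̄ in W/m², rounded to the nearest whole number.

−tan φ tan δ = −(-1.3514)(-0.3288) = -0.4443; H_s = arccos(-0.4443) = 116.38°. In radians, H_s = 2.0312.
H_s sin φ sin δ = 2.0312 × -0.8039 × -0.3123 = 0.5099.
cos φ cos δ sin H_s = 0.5948 × 0.9500 × 0.8959 = 0.5062.
Q̄ = (1360/π) × (0.5099 + 0.5062) = 432.90 × 1.0161 = 439.87 W/m².

440 W/m²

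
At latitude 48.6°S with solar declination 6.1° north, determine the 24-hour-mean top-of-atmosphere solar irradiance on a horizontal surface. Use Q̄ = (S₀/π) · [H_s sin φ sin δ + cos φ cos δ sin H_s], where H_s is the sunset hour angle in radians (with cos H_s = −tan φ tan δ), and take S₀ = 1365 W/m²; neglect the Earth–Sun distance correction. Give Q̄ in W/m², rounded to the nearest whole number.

233 W/m²

The sunset hour angle satisfies cos H_s = −tan φ tan δ = 0.1212, giving H_s = 83.04°. In radians, H_s = 1.4493.
H_s sin φ sin δ = 1.4493 × -0.7501 × 0.1063 = -0.1156.
cos φ cos δ sin H_s = 0.6613 × 0.9943 × 0.9926 = 0.6527.
Q̄ = (1365/π) × (-0.1156 + 0.6527) = 434.49 × 0.5371 = 233.36 W/m².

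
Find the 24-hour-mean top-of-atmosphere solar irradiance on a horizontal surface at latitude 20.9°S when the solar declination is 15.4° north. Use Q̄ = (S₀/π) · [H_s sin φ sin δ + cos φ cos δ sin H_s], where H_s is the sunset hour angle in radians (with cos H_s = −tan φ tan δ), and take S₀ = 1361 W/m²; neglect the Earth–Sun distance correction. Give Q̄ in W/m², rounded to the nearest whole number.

328 W/m²

The sunset hour angle satisfies cos H_s = −tan φ tan δ = 0.1052, giving H_s = 83.96°. In radians, H_s = 1.4654.
H_s sin φ sin δ = 1.4654 × -0.3567 × 0.2656 = -0.1388.
cos φ cos δ sin H_s = 0.9342 × 0.9641 × 0.9945 = 0.8957.
Q̄ = (1361/π) × (-0.1388 + 0.8957) = 433.22 × 0.7569 = 327.90 W/m².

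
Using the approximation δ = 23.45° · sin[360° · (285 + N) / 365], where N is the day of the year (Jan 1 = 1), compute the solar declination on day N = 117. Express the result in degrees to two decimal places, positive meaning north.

360 × (285 + 117) / 365 = 396.493°; sin(396.493°) = 0.5947.
δ = 23.45 × 0.5947 = 13.946° ≈ +13.95°.

+13.95°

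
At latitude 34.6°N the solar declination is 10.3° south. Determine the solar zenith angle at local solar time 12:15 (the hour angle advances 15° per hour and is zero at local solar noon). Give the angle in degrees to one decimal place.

Hour angle H = 15° × (12.25 − 12) = 3.75°.
cos θ_z = sin(34.6°) sin(-10.3°) + cos(34.6°) cos(-10.3°) cos(3.75°) = -0.1015 + 0.8081 = 0.7066.
θ_z = arccos(0.7066) = 45.04°.

45.0°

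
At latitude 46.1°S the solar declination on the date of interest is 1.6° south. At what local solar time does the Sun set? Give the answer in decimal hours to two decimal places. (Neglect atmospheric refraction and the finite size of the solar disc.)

18.11 h

−tan φ tan δ = −(-1.0392)(-0.0279) = -0.0290; H_s = arccos(-0.0290) = 91.66°.
Sunset is at 12 + H_s/15 = 12 + 6.111 = 18.111 h local solar time.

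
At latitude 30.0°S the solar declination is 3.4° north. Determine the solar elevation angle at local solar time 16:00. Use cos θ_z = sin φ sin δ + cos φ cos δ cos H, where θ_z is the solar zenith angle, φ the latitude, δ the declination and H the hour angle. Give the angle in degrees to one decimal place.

Hour angle H = 15° × (16 − 12) = 60.00°.
cos θ_z = sin(-30.0°) sin(3.4°) + cos(-30.0°) cos(3.4°) cos(60.00°) = -0.0297 + 0.4323 = 0.4026.
θ_z = arccos(0.4026) = 66.26°, so the elevation is 90° − 66.26° = 23.74°.

23.7°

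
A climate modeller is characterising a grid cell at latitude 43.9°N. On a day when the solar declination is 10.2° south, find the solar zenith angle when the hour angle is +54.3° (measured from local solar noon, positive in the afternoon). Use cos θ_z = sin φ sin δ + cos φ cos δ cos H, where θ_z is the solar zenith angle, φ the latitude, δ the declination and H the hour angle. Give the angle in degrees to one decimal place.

With φ = 43.9°, δ = -10.2°, H = 54.30°: sin φ sin δ = -0.1228, cos φ cos δ cos H = 0.4138, so cos θ_z = 0.2910.
θ_z = arccos(0.2910) = 73.08°.

73.1°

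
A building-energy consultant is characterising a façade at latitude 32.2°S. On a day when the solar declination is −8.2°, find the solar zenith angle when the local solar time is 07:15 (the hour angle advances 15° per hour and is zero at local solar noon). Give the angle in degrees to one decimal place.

69.8°

Hour angle H = 15° × (7.25 − 12) = -71.25°.
cos θ_z = sin(-32.2°) sin(-8.2°) + cos(-32.2°) cos(-8.2°) cos(-71.25°) = 0.0760 + 0.2692 = 0.3452.
θ_z = arccos(0.3452) = 69.81°.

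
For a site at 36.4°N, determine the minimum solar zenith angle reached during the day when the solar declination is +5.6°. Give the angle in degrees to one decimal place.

30.8°

At local solar noon the hour angle is zero, so the zenith angle is |φ − δ| = |36.4° − (5.6°)| = 30.8°.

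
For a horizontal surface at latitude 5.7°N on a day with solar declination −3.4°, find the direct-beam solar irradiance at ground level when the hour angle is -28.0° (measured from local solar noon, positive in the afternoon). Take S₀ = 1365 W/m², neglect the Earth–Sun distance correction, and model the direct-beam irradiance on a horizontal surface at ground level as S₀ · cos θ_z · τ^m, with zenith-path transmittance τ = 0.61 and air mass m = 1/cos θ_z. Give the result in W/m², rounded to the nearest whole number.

With φ = 5.7°, δ = -3.4°, H = -28.00°: sin φ sin δ = -0.0059, cos φ cos δ cos H = 0.8770, so cos θ_z = 0.8711.
Air mass m = 1/cos θ_z = 1/0.8711 = 1.148; τ^m = 0.61^1.148 = 0.5670.
Surface direct beam = 1365 × 0.8711 × 0.5670 = 674.19 W/m².

674 W/m²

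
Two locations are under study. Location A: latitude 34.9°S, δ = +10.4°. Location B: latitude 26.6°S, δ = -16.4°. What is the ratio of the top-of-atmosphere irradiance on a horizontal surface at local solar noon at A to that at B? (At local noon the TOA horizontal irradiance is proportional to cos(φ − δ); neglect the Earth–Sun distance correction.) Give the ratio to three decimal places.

0.715

A: cos θ_z = cos(-34.9° − (10.4°)) = 0.7034.
B: cos θ_z = cos(-26.6° − (-16.4°)) = 0.9842.
Ratio A/B = 0.7034 / 0.9842 = 0.7147.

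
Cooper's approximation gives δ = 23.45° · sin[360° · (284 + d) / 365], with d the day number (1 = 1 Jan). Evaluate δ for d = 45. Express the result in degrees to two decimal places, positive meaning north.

-13.62°

360 × (284 + 45) / 365 = 324.493°; sin(324.493°) = -0.5808.
δ = 23.45 × -0.5808 = -13.620° ≈ -13.62°.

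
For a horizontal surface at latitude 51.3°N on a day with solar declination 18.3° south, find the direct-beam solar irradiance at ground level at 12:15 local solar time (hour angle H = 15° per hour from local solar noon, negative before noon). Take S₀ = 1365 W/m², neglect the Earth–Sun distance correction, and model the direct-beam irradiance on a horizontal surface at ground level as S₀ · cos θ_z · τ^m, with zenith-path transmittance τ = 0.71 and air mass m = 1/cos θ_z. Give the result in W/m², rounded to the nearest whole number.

177 W/m²

Hour angle H = 15° × (12.25 − 12) = 3.75°.
cos θ_z = sin φ sin δ + cos φ cos δ cos H = (0.7804)(-0.3140) + (0.6252)(0.9494)(0.9979) = 0.3473.
Air mass m = 1/cos θ_z = 1/0.3473 = 2.879; τ^m = 0.71^2.879 = 0.3731.
Surface direct beam = 1365 × 0.3473 × 0.3731 = 176.87 W/m².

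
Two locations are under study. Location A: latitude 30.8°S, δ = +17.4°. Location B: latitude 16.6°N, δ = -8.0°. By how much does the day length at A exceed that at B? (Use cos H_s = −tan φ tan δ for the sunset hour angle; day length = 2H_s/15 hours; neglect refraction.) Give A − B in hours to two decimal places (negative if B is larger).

-1.12 h

A: H_s = arccos(−tan -30.8° · tan 17.4°) = 79.23°, so 2H_s/15 = 10.5640 h.
B: H_s = arccos(−tan 16.6° · tan -8.0°) = 87.60°, so 2H_s/15 = 11.6800 h.
A − B = 10.5640 − 11.6800 = -1.1160 h.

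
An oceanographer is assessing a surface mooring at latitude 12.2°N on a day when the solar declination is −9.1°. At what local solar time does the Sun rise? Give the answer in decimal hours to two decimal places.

The sunset hour angle satisfies cos H_s = −tan φ tan δ = 0.0346, giving H_s = 88.02°.
Sunrise is at 12 − H_s/15 = 12 − 5.868 = 6.132 h local solar time.

6.13 h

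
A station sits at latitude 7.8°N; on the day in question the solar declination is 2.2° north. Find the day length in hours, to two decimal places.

12.04 hours

The sunset hour angle satisfies cos H_s = −tan φ tan δ = -0.0053, giving H_s = 90.30°.
Day length = 2 H_s / 15° h⁻¹ = 180.60° / 15 = 12.040 h.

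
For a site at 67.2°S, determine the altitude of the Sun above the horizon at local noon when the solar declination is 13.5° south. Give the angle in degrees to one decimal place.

At local solar noon the hour angle is zero, so the elevation is 90° − |φ − δ| = 90° − |-67.2° − (-13.5°)| = 90° − 53.7° = 36.3°.

36.3°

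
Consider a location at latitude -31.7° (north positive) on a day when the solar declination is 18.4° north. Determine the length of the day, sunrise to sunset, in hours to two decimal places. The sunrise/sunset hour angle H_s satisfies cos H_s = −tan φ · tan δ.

cos H_s = −tan(-31.7°) · tan(18.4°) = 0.2055, so H_s = arccos(0.2055) = 78.14°.
Day length = 2 H_s / 15° h⁻¹ = 156.28° / 15 = 10.419 h.

10.42 hours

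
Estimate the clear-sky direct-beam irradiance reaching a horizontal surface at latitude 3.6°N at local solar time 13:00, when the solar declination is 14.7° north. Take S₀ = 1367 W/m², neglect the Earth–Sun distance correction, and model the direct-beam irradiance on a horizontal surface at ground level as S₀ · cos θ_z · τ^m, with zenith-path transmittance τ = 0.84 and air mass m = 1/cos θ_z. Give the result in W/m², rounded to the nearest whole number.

Hour angle H = 15° × (13 − 12) = 15.00°.
With φ = 3.6°, δ = 14.7°, H = 15.00°: sin φ sin δ = 0.0159, cos φ cos δ cos H = 0.9325, so cos θ_z = 0.9484.
Air mass m = 1/cos θ_z = 1/0.9484 = 1.054; τ^m = 0.84^1.054 = 0.8321.
Surface direct beam = 1367 × 0.9484 × 0.8321 = 1078.79 W/m².

1079 W/m²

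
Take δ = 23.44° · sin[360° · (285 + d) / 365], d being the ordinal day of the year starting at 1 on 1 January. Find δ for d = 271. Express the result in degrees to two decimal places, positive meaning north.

-3.42°

360 × (285 + 271) / 365 = 548.384°; sin(548.384°) = -0.1458.
δ = 23.44 × -0.1458 = -3.418° ≈ -3.42°.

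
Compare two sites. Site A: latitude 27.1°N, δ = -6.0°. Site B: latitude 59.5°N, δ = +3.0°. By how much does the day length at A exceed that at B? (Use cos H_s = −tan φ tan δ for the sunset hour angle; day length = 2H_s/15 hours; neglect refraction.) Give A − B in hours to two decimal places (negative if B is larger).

-1.09 h

A: H_s = arccos(−tan 27.1° · tan -6.0°) = 86.92°, so 2H_s/15 = 11.5893 h.
B: H_s = arccos(−tan 59.5° · tan 3.0°) = 95.10°, so 2H_s/15 = 12.6800 h.
A − B = 11.5893 − 12.6800 = -1.0907 h.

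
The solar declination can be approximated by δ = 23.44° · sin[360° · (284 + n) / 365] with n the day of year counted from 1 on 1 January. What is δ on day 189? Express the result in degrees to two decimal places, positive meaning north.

+22.47°

360 × (284 + 189) / 365 = 466.521°; sin(466.521°) = 0.9587.
δ = 23.44 × 0.9587 = 22.472° ≈ +22.47°.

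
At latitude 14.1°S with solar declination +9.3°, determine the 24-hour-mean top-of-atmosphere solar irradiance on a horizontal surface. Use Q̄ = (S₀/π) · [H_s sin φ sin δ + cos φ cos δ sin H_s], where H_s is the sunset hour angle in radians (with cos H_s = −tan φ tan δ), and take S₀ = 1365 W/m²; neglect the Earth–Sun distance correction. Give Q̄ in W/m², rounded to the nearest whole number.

389 W/m²

−tan φ tan δ = −(-0.2512)(0.1638) = 0.0411; H_s = arccos(0.0411) = 87.64°. In radians, H_s = 1.5296.
H_s sin φ sin δ = 1.5296 × -0.2436 × 0.1616 = -0.0602.
cos φ cos δ sin H_s = 0.9699 × 0.9869 × 0.9992 = 0.9564.
Q̄ = (1365/π) × (-0.0602 + 0.9564) = 434.49 × 0.8962 = 389.39 W/m².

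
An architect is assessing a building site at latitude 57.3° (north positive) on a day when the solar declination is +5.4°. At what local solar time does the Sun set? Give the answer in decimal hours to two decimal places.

cos H_s = −tan(57.3°) · tan(5.4°) = -0.1472, so H_s = arccos(-0.1472) = 98.46°.
Sunset is at 12 + H_s/15 = 12 + 6.564 = 18.564 h local solar time.

18.56 h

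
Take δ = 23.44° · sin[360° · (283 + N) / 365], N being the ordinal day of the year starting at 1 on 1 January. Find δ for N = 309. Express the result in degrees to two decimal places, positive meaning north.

-16.25°

360 × (283 + 309) / 365 = 583.890°; sin(583.890°) = -0.6933.
δ = 23.44 × -0.6933 = -16.251° ≈ -16.25°.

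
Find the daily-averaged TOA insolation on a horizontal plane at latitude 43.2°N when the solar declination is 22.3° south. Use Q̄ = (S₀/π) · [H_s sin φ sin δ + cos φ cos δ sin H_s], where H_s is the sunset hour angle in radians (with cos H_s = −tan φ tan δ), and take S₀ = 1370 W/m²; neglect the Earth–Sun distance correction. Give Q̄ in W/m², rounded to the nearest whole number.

cos H_s = −tan(43.2°) · tan(-22.3°) = 0.3851, so H_s = arccos(0.3851) = 67.35°. In radians, H_s = 1.1755.
H_s sin φ sin δ = 1.1755 × 0.6845 × -0.3795 = -0.3054.
cos φ cos δ sin H_s = 0.7290 × 0.9252 × 0.9229 = 0.6225.
Q̄ = (1370/π) × (-0.3054 + 0.6225) = 436.08 × 0.3171 = 138.28 W/m².

138 W/m²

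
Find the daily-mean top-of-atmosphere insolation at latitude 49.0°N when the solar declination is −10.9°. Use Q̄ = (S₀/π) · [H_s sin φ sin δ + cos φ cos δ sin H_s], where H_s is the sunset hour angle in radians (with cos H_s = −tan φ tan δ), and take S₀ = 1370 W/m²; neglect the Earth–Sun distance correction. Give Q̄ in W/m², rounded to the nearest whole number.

−tan φ tan δ = −(1.1504)(-0.1926) = 0.2216; H_s = arccos(0.2216) = 77.20°. In radians, H_s = 1.3474.
H_s sin φ sin δ = 1.3474 × 0.7547 × -0.1891 = -0.1923.
cos φ cos δ sin H_s = 0.6561 × 0.9820 × 0.9752 = 0.6283.
Q̄ = (1370/π) × (-0.1923 + 0.6283) = 436.08 × 0.4360 = 190.13 W/m².

190 W/m²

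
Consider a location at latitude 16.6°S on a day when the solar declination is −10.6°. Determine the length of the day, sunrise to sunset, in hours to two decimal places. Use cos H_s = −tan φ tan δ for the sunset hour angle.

12.43 hours

The sunset hour angle satisfies cos H_s = −tan φ tan δ = -0.0558, giving H_s = 93.20°.
Day length = 2 H_s / 15° h⁻¹ = 186.40° / 15 = 12.427 h.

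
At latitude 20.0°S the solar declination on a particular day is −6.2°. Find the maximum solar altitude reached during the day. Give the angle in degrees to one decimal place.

At local solar noon the hour angle is zero, so the elevation is 90° − |φ − δ| = 90° − |-20.0° − (-6.2°)| = 90° − 13.8° = 76.2°.

76.2°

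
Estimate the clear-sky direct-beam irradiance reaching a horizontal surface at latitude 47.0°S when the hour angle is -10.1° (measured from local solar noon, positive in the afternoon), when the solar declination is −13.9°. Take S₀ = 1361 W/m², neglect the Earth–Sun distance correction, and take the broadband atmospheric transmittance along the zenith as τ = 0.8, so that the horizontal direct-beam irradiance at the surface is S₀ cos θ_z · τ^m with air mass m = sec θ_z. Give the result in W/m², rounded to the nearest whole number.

860 W/m²

With φ = -47.0°, δ = -13.9°, H = -10.10°: sin φ sin δ = 0.1757, cos φ cos δ cos H = 0.6518, so cos θ_z = 0.8275.
Air mass m = 1/cos θ_z = 1/0.8275 = 1.208; τ^m = 0.8^1.208 = 0.7637.
Surface direct beam = 1361 × 0.8275 × 0.7637 = 860.10 W/m².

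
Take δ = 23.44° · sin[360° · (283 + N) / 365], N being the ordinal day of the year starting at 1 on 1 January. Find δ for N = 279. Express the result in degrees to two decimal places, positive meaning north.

-5.79°

360 × (283 + 279) / 365 = 554.301°; sin(554.301°) = -0.2470.
δ = 23.44 × -0.2470 = -5.790° ≈ -5.79°.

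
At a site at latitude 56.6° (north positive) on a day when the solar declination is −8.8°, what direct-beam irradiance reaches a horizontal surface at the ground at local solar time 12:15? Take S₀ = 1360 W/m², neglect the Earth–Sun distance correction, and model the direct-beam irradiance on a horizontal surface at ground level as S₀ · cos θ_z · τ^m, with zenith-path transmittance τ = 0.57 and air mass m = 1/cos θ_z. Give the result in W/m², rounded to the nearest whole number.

146 W/m²

Hour angle H = 15° × (12.25 − 12) = 3.75°.
cos θ_z = sin(56.6°) sin(-8.8°) + cos(56.6°) cos(-8.8°) cos(3.75°) = -0.1277 + 0.5428 = 0.4151.
Air mass m = 1/cos θ_z = 1/0.4151 = 2.409; τ^m = 0.57^2.409 = 0.2582.
Surface direct beam = 1360 × 0.4151 × 0.2582 = 145.76 W/m².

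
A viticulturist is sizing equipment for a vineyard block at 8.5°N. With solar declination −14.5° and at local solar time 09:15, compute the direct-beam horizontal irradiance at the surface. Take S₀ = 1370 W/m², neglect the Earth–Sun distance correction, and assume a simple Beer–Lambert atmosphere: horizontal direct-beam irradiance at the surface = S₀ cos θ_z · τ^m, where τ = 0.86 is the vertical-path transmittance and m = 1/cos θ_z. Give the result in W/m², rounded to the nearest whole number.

Hour angle H = 15° × (9.25 − 12) = -41.25°.
With φ = 8.5°, δ = -14.5°, H = -41.25°: sin φ sin δ = -0.0370, cos φ cos δ cos H = 0.7199, so cos θ_z = 0.6829.
Air mass m = 1/cos θ_z = 1/0.6829 = 1.464; τ^m = 0.86^1.464 = 0.8019.
Surface direct beam = 1370 × 0.6829 × 0.8019 = 750.24 W/m².

750 W/m²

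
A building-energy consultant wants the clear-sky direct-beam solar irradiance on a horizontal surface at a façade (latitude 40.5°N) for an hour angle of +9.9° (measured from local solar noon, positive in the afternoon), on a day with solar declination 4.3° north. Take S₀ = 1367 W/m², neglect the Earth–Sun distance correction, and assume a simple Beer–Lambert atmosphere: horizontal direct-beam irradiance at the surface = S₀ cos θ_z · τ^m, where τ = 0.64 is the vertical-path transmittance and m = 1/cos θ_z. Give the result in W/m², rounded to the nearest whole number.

621 W/m²

With φ = 40.5°, δ = 4.3°, H = 9.90°: sin φ sin δ = 0.0487, cos φ cos δ cos H = 0.7470, so cos θ_z = 0.7957.
Air mass m = 1/cos θ_z = 1/0.7957 = 1.257; τ^m = 0.64^1.257 = 0.5706.
Surface direct beam = 1367 × 0.7957 × 0.5706 = 620.65 W/m².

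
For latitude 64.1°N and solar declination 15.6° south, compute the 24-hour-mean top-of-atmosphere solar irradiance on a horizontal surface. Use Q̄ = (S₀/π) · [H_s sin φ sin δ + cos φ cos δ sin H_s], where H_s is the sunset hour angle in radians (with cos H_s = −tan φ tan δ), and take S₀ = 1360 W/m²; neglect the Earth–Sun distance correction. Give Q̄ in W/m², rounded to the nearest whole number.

−tan φ tan δ = −(2.0594)(-0.2792) = 0.5750; H_s = arccos(0.5750) = 54.90°. In radians, H_s = 0.9582.
H_s sin φ sin δ = 0.9582 × 0.8996 × -0.2689 = -0.2318.
cos φ cos δ sin H_s = 0.4368 × 0.9632 × 0.8182 = 0.3442.
Q̄ = (1360/π) × (-0.2318 + 0.3442) = 432.90 × 0.1124 = 48.66 W/m².

49 W/m²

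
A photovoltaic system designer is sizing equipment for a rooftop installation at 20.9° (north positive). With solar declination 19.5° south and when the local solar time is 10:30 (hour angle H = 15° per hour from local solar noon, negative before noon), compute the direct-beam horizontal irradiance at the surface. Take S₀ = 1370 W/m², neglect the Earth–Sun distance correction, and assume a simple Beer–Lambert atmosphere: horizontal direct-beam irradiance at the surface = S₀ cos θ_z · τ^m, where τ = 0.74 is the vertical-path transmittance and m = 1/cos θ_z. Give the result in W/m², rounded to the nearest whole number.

Hour angle H = 15° × (10.5 − 12) = -22.50°.
With φ = 20.9°, δ = -19.5°, H = -22.50°: sin φ sin δ = -0.1191, cos φ cos δ cos H = 0.8136, so cos θ_z = 0.6945.
Air mass m = 1/cos θ_z = 1/0.6945 = 1.440; τ^m = 0.74^1.440 = 0.6482.
Surface direct beam = 1370 × 0.6945 × 0.6482 = 616.74 W/m².

617 W/m²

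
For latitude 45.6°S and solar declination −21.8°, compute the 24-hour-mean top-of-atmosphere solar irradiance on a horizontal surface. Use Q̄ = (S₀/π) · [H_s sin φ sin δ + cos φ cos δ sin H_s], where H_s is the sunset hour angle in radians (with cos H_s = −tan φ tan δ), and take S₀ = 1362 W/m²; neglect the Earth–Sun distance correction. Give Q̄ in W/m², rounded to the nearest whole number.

486 W/m²

−tan φ tan δ = −(-1.0212)(-0.4000) = -0.4085; H_s = arccos(-0.4085) = 114.11°. In radians, H_s = 1.9916.
H_s sin φ sin δ = 1.9916 × -0.7145 × -0.3714 = 0.5285.
cos φ cos δ sin H_s = 0.6997 × 0.9285 × 0.9128 = 0.5930.
Q̄ = (1362/π) × (0.5285 + 0.5930) = 433.54 × 1.1215 = 486.22 W/m².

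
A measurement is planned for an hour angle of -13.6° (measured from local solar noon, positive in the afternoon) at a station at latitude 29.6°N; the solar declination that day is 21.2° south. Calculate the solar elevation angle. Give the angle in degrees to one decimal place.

cos θ_z = sin φ sin δ + cos φ cos δ cos H = (0.4939)(-0.3616) + (0.8695)(0.9323)(0.9720) = 0.6093.
θ_z = arccos(0.6093) = 52.46°, so the elevation is 90° − 52.46° = 37.54°.

37.5°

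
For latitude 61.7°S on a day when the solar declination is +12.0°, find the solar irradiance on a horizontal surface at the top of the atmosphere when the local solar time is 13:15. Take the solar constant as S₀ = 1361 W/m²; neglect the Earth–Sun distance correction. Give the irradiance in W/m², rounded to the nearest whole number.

348 W/m²

Hour angle H = 15° × (13.25 − 12) = 18.75°.
cos θ_z = sin φ sin δ + cos φ cos δ cos H = (-0.8805)(0.2079) + (0.4741)(0.9781)(0.9469) = 0.2560.
Top-of-atmosphere irradiance = S₀ cos θ_z = 1361 × 0.2560 = 348.42 W/m².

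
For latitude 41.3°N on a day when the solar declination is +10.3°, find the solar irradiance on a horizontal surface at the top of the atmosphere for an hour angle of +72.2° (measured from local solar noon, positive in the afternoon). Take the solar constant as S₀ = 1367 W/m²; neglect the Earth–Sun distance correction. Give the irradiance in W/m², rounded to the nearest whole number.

With φ = 41.3°, δ = 10.3°, H = 72.20°: sin φ sin δ = 0.1180, cos φ cos δ cos H = 0.2260, so cos θ_z = 0.3440.
Top-of-atmosphere irradiance = S₀ cos θ_z = 1367 × 0.3440 = 470.25 W/m².

470 W/m²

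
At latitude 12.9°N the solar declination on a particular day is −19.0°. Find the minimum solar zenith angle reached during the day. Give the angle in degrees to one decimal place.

31.9°

At local solar noon the hour angle is zero, so the zenith angle is |φ − δ| = |12.9° − (-19.0°)| = 31.9°.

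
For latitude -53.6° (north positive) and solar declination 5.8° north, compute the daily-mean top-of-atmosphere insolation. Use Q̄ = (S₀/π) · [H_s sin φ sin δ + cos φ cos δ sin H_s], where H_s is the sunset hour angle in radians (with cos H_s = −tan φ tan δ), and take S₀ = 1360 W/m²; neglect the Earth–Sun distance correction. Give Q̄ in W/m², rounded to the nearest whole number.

The sunset hour angle satisfies cos H_s = −tan φ tan δ = 0.1378, giving H_s = 82.08°. In radians, H_s = 1.4326.
H_s sin φ sin δ = 1.4326 × -0.8049 × 0.1011 = -0.1166.
cos φ cos δ sin H_s = 0.5934 × 0.9949 × 0.9905 = 0.5848.
Q̄ = (1360/π) × (-0.1166 + 0.5848) = 432.90 × 0.4682 = 202.68 W/m².

203 W/m²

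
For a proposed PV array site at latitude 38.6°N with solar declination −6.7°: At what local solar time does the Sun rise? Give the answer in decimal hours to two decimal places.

The sunset hour angle satisfies cos H_s = −tan φ tan δ = 0.0938, giving H_s = 84.62°.
Sunrise is at 12 − H_s/15 = 12 − 5.641 = 6.359 h local solar time.

6.36 h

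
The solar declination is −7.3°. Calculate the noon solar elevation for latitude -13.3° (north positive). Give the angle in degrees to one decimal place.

At local solar noon the hour angle is zero, so the elevation is 90° − |φ − δ| = 90° − |-13.3° − (-7.3°)| = 90° − 6.0° = 84.0°.

84.0°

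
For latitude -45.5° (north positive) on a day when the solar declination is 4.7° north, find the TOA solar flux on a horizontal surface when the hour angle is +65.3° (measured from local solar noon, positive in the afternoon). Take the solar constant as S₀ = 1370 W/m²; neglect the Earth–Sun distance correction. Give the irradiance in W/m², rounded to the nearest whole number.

cos θ_z = sin(-45.5°) sin(4.7°) + cos(-45.5°) cos(4.7°) cos(65.30°) = -0.0584 + 0.2919 = 0.2335.
Top-of-atmosphere irradiance = S₀ cos θ_z = 1370 × 0.2335 = 319.90 W/m².

320 W/m²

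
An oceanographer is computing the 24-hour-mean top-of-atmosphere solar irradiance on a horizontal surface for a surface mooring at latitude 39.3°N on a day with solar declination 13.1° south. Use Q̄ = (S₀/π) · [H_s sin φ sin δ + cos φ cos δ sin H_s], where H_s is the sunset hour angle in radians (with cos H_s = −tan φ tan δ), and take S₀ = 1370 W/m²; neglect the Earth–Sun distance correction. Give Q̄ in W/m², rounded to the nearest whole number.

−tan φ tan δ = −(0.8185)(-0.2327) = 0.1905; H_s = arccos(0.1905) = 79.02°. In radians, H_s = 1.3792.
H_s sin φ sin δ = 1.3792 × 0.6334 × -0.2267 = -0.1980.
cos φ cos δ sin H_s = 0.7738 × 0.9740 × 0.9817 = 0.7399.
Q̄ = (1370/π) × (-0.1980 + 0.7399) = 436.08 × 0.5419 = 236.31 W/m².

236 W/m²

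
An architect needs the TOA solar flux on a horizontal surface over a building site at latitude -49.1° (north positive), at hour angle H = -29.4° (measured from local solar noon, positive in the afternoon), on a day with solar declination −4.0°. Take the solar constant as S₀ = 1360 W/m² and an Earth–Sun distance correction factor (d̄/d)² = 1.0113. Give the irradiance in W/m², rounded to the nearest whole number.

cos θ_z = sin(-49.1°) sin(-4.0°) + cos(-49.1°) cos(-4.0°) cos(-29.40°) = 0.0527 + 0.5690 = 0.6217.
Top-of-atmosphere irradiance = S₀ (d̄/d)² cos θ_z = 1360 × 1.0113 × 0.6217 = 855.07 W/m².

855 W/m²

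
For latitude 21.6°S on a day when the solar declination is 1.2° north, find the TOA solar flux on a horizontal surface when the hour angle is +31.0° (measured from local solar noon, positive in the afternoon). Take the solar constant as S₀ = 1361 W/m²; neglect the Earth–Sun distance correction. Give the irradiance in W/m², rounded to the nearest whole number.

cos θ_z = sin φ sin δ + cos φ cos δ cos H = (-0.3681)(0.0209) + (0.9298)(0.9998)(0.8572) = 0.7892.
Top-of-atmosphere irradiance = S₀ cos θ_z = 1361 × 0.7892 = 1074.10 W/m².

1074 W/m²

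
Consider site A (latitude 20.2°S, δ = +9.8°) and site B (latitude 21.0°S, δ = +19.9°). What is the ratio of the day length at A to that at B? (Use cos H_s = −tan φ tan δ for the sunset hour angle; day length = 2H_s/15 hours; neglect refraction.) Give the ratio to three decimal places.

A: H_s = arccos(−tan -20.2° · tan 9.8°) = 86.36°, so 2H_s/15 = 11.5147 h.
B: H_s = arccos(−tan -21.0° · tan 19.9°) = 82.01°, so 2H_s/15 = 10.9347 h.
Ratio A/B = 11.5147 / 10.9347 = 1.0530.

1.053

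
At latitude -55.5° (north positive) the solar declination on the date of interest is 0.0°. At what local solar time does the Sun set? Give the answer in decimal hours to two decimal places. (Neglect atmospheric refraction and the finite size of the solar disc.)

18.00 h

The sunset hour angle satisfies cos H_s = −tan φ tan δ = 0.0000, giving H_s = 90.00°.
Sunset is at 12 + H_s/15 = 12 + 6.000 = 18.000 h local solar time.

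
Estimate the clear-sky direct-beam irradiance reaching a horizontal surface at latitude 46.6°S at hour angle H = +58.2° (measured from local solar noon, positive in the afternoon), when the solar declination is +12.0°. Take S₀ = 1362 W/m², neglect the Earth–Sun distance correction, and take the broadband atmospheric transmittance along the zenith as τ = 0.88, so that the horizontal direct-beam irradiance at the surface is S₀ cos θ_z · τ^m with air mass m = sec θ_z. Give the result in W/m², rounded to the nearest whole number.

147 W/m²

cos θ_z = sin(-46.6°) sin(12.0°) + cos(-46.6°) cos(12.0°) cos(58.20°) = -0.1511 + 0.3542 = 0.2031.
Air mass m = 1/cos θ_z = 1/0.2031 = 4.924; τ^m = 0.88^4.924 = 0.5329.
Surface direct beam = 1362 × 0.2031 × 0.5329 = 147.41 W/m².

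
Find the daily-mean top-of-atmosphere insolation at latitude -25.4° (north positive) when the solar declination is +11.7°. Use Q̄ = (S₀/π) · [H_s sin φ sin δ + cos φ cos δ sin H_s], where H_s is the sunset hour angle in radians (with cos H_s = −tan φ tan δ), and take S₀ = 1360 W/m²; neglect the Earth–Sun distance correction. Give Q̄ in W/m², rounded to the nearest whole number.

cos H_s = −tan(-25.4°) · tan(11.7°) = 0.0983, so H_s = arccos(0.0983) = 84.36°. In radians, H_s = 1.4724.
H_s sin φ sin δ = 1.4724 × -0.4289 × 0.2028 = -0.1281.
cos φ cos δ sin H_s = 0.9033 × 0.9792 × 0.9952 = 0.8803.
Q̄ = (1360/π) × (-0.1281 + 0.8803) = 432.90 × 0.7522 = 325.63 W/m².

326 W/m²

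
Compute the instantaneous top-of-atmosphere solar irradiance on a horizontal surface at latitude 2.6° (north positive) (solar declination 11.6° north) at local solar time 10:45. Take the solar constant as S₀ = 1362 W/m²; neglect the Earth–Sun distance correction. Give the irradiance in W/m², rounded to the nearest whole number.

1274 W/m²

Hour angle H = 15° × (10.75 − 12) = -18.75°.
cos θ_z = sin(2.6°) sin(11.6°) + cos(2.6°) cos(11.6°) cos(-18.75°) = 0.0091 + 0.9266 = 0.9357.
Top-of-atmosphere irradiance = S₀ cos θ_z = 1362 × 0.9357 = 1274.42 W/m².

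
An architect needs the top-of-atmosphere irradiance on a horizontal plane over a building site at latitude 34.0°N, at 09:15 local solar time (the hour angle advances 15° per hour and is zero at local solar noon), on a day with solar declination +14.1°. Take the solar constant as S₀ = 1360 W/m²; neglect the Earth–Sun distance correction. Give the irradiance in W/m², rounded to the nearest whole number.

Hour angle H = 15° × (9.25 − 12) = -41.25°.
cos θ_z = sin(34.0°) sin(14.1°) + cos(34.0°) cos(14.1°) cos(-41.25°) = 0.1362 + 0.6045 = 0.7407.
Top-of-atmosphere irradiance = S₀ cos θ_z = 1360 × 0.7407 = 1007.35 W/m².

1007 W/m²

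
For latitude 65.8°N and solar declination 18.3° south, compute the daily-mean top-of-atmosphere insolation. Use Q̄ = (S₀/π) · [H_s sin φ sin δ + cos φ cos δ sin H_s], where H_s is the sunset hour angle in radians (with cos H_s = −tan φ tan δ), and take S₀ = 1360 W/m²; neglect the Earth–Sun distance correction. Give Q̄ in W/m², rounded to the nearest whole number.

22 W/m²

The sunset hour angle satisfies cos H_s = −tan φ tan δ = 0.7359, giving H_s = 42.62°. In radians, H_s = 0.7439.
H_s sin φ sin δ = 0.7439 × 0.9121 × -0.3140 = -0.2131.
cos φ cos δ sin H_s = 0.4099 × 0.9494 × 0.6772 = 0.2635.
Q̄ = (1360/π) × (-0.2131 + 0.2635) = 432.90 × 0.0504 = 21.82 W/m².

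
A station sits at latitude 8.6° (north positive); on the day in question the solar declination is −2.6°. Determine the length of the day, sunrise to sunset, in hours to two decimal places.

−tan φ tan δ = −(0.1512)(-0.0454) = 0.0069; H_s = arccos(0.0069) = 89.60°.
Day length = 2 H_s / 15° h⁻¹ = 179.20° / 15 = 11.947 h.

11.95 hours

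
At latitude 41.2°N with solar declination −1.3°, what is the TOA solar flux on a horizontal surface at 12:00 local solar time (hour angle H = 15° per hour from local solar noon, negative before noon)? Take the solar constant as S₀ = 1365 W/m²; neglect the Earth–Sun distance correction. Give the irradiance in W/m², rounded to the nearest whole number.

1006 W/m²

Hour angle H = 15° × (12 − 12) = 0.00°.
cos θ_z = sin(41.2°) sin(-1.3°) + cos(41.2°) cos(-1.3°) cos(0.00°) = -0.0149 + 0.7522 = 0.7373.
Top-of-atmosphere irradiance = S₀ cos θ_z = 1365 × 0.7373 = 1006.41 W/m².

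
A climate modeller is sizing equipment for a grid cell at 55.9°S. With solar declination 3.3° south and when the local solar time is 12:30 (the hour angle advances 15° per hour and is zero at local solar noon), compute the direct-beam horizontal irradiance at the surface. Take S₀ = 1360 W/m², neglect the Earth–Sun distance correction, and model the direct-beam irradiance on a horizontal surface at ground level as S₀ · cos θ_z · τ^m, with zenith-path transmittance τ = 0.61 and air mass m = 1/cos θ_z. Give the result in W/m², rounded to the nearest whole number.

361 W/m²

Hour angle H = 15° × (12.5 − 12) = 7.50°.
With φ = -55.9°, δ = -3.3°, H = 7.50°: sin φ sin δ = 0.0477, cos φ cos δ cos H = 0.5549, so cos θ_z = 0.6026.
Air mass m = 1/cos θ_z = 1/0.6026 = 1.659; τ^m = 0.61^1.659 = 0.4404.
Surface direct beam = 1360 × 0.6026 × 0.4404 = 360.92 W/m².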